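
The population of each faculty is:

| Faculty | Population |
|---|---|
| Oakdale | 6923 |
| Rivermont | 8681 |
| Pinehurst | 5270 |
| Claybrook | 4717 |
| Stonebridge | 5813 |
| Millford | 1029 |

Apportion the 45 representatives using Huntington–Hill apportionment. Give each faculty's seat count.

With divisor 727.7: modified quotas Oakdale 9.514, Rivermont 11.929, Pinehurst 7.242, Claybrook 6.482, Stonebridge 7.988, Millford 1.414.
Geometric-mean thresholds: Oakdale √(9·10)=9.487, Rivermont √(11·12)=11.489, Pinehurst √(7·8)=7.483, Claybrook √(6·7)=6.481, Stonebridge √(7·8)=7.483, Millford √(1·2)=1.414.
Each quota rounded against its threshold gives Oakdale 10, Rivermont 12, Pinehurst 7, Claybrook 7, Stonebridge 8, Millford 1 (total 45).

Oakdale 10, Rivermont 12, Pinehurst 7, Claybrook 7, Stonebridge 8, Millford 1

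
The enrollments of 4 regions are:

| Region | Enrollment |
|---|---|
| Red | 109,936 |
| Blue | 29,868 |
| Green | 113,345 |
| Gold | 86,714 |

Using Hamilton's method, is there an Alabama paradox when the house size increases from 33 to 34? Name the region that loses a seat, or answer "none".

At 33 seats: Red 11, Blue 3, Green 11, Gold 8.
At 34 seats: Red 11, Blue 3, Green 11, Gold 9.
No region's allocation decreased.

none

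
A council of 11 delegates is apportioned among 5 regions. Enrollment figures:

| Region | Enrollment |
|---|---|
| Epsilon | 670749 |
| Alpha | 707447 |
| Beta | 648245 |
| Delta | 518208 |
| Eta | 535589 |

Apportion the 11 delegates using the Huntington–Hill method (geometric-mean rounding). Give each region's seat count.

With divisor 281323: modified quotas Epsilon 2.384, Alpha 2.515, Beta 2.304, Delta 1.842, Eta 1.904.
Geometric-mean thresholds: Epsilon √(2·3)=2.449, Alpha √(2·3)=2.449, Beta √(2·3)=2.449, Delta √(1·2)=1.414, Eta √(1·2)=1.414.
Each quota rounded against its threshold gives Epsilon 2, Alpha 3, Beta 2, Delta 2, Eta 2 (total 11).

Epsilon 2, Alpha 3, Beta 2, Delta 2, Eta 2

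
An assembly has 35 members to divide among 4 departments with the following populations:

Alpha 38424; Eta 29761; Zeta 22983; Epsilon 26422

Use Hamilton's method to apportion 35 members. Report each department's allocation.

Standard divisor: 117590 ÷ 35 ≈ 3359.714.
Standard quotas: Alpha 11.4367, Eta 8.8582, Zeta 6.8408, Epsilon 7.8644.
Lower quotas: Alpha 11, Eta 8, Zeta 6, Epsilon 7 (sum 32, leaving 3 seats).
Remainders in descending order: Epsilon 0.8644, Eta 0.8582, Zeta 0.8408, Alpha 0.4367.
The surplus seats go to Epsilon, Eta, Zeta.

Alpha=11, Eta=9, Zeta=7, Epsilon=8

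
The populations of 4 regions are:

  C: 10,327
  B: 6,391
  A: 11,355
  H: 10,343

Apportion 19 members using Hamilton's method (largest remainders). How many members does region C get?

5

Standard divisor: 38416 ÷ 19 ≈ 2021.895.
Standard quotas: C 5.1076, B 3.1609, A 5.6160, H 5.1155.
Lower quotas: C 5, B 3, A 5, H 5 (sum 18, leaving 1 seat).
Remainders in descending order: A 0.6160, B 0.1609, H 0.1155, C 0.1076.
Largest remainder: A receives the extra seat.
C receives 5.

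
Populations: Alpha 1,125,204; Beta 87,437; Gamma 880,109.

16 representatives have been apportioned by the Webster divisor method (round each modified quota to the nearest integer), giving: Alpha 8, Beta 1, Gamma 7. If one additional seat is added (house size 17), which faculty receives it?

Priority for the next seat is population ÷ (current seats + 0.5).
Priorities: Alpha 132376.941, Beta 58291.333, Gamma 117347.867.
Highest priority: Alpha.

Alpha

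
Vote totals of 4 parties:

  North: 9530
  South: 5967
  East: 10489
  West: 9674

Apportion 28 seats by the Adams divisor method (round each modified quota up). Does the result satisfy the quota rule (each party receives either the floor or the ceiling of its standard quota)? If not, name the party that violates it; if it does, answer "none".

Standard quotas: North 7.483, South 4.685, East 8.236, West 7.596.
Adams allocation: North 7, South 5, East 8, West 8.
Every allocation lies between the lower and upper quota.

none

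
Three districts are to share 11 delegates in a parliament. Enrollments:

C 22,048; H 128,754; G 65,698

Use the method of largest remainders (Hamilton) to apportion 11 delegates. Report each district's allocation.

C: 1, H: 7, G: 3

Standard divisor: 216500 ÷ 11 ≈ 19681.818.
Standard quotas: C 1.1202, H 6.5418, G 3.3380.
Lower quotas: C 1, H 6, G 3 (sum 10, leaving 1 seat).
Remainders in descending order: H 0.5418, G 0.3380, C 0.1202.
Largest remainder: H receives the extra seat.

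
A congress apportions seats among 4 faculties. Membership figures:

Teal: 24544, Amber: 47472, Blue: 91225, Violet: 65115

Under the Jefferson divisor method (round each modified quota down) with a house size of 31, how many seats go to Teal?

Standard divisor 228356/31 ≈ 7366.323; standard quotas: Teal 3.332, Amber 6.444, Blue 12.384, Violet 8.840.
Rounding down gives 3, 6, 12, 8 = 29 seats, so the divisor must be adjusted.
With modified divisor 6900: modified quotas Teal 3.557, Amber 6.880, Blue 13.221, Violet 9.437.
Rounding down: Teal 3, Amber 6, Blue 13, Violet 9 (total 31).
Teal receives 3.

3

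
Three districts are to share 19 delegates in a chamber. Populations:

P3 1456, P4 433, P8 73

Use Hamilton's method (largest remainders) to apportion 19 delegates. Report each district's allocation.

P3: 14, P4: 4, P8: 1

Standard divisor: 1962 ÷ 19 ≈ 103.263.
Standard quotas: P3 14.100, P4 4.193, P8 0.707.
Lower quotas: P3 14, P4 4, P8 0 (sum 18, leaving 1 seat).
Remainders in descending order: P8 0.707, P4 0.193, P3 0.100.
The surplus seat goes to P8.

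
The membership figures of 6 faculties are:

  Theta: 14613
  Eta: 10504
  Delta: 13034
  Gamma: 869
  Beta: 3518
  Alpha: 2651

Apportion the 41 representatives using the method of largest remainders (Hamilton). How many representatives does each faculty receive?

Theta: 13; Eta: 10; Delta: 12; Gamma: 1; Beta: 3; Alpha: 2

Total 45189; standard divisor 45189/41 ≈ 1102.171.
Standard quotas: Theta 13.2584, Eta 9.5303, Delta 11.8258, Gamma 0.7884, Beta 3.1919, Alpha 2.4053.
Lower quotas: Theta 13, Eta 9, Delta 11, Gamma 0, Beta 3, Alpha 2 (sum 38, leaving 3 seats).
Remainders in descending order: Delta 0.8258, Gamma 0.7884, Eta 0.5303, Alpha 0.4053, Theta 0.2584, Beta 0.1919.
Largest remainders: Delta, Gamma, Eta receive the extra seats.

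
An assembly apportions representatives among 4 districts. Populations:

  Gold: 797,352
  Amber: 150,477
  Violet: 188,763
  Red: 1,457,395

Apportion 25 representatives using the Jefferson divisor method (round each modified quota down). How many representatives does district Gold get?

8

Standard divisor 2593987/25 ≈ 103759.48; standard quotas: Gold 7.685, Amber 1.450, Violet 1.819, Red 14.046.
Rounding down gives 7, 1, 1, 14 = 23 seats, so the divisor must be adjusted.
With modified divisor 95800: modified quotas Gold 8.323, Amber 1.571, Violet 1.970, Red 15.213.
Rounding down: Gold 8, Amber 1, Violet 1, Red 15 (total 25).
Gold receives 8.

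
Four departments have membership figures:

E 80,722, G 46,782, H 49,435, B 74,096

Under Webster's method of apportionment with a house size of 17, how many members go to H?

Standard divisor 251035/17 ≈ 14766.765; standard quotas: E 5.466, G 3.168, H 3.348, B 5.018.
Rounding to the nearest integer gives 5, 3, 3, 5 = 16 seats, so the divisor must be adjusted.
With modified divisor 14400: modified quotas E 5.606, G 3.249, H 3.433, B 5.146.
Rounding to the nearest integer: E 6, G 3, H 3, B 5 (total 17).
H receives 3.

3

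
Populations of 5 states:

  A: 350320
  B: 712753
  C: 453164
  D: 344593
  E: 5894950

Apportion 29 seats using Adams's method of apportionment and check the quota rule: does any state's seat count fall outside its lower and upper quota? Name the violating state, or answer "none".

Standard quotas: A 1.310, B 2.665, C 1.694, D 1.288, E 22.042.
Adams allocation: A 2, B 3, C 2, D 2, E 20.
E has quota 22.042 (lower 22, upper 23) but receives 20 — outside the quota interval.

E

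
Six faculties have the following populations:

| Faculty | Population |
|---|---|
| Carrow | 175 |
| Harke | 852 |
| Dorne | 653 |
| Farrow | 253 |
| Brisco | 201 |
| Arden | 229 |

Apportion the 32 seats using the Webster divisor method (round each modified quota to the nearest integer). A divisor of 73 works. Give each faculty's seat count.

Carrow 2, Harke 12, Dorne 9, Farrow 3, Brisco 3, Arden 3

With modified divisor 73: modified quotas Carrow 2.397, Harke 11.671, Dorne 8.945, Farrow 3.466, Brisco 2.753, Arden 3.137.
Rounding to the nearest integer: Carrow 2, Harke 12, Dorne 9, Farrow 3, Brisco 3, Arden 3 (total 32).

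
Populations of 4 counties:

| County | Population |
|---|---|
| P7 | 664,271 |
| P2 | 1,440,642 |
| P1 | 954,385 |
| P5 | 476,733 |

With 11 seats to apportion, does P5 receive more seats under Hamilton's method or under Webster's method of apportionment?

Hamilton: P7 2, P2 4, P1 3, P5 2.
Webster: P7 2, P2 5, P1 3, P5 1.
P5 gets 2 under Hamilton and 1 under Webster.

Hamilton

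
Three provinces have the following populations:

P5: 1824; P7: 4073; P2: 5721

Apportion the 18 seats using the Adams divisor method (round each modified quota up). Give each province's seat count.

P5: 3, P7: 6, P2: 9

Standard divisor 11618/18 ≈ 645.444; standard quotas: P5 2.826, P7 6.310, P2 8.864.
Rounding up gives 3, 7, 9 = 19 seats, so the divisor must be adjusted.
With modified divisor 700: modified quotas P5 2.606, P7 5.819, P2 8.173.
Rounding up: P5 3, P7 6, P2 9 (total 18).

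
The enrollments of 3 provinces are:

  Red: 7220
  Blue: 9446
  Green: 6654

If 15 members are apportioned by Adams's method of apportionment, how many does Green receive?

Standard divisor 23320/15 ≈ 1554.667; standard quotas: Red 4.644, Blue 6.076, Green 4.280.
Rounding up gives 5, 7, 5 = 17 seats, so the divisor must be adjusted.
With modified divisor 1700: modified quotas Red 4.247, Blue 5.556, Green 3.914.
Rounding up: Red 5, Blue 6, Green 4 (total 15).
Green receives 4.

4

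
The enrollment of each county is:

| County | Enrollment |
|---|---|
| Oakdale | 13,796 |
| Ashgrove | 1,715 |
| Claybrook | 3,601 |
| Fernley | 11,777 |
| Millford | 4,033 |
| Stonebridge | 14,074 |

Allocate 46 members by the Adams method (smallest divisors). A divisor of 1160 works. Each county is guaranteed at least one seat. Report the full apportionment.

With modified divisor 1160: modified quotas Oakdale 11.893, Ashgrove 1.478, Claybrook 3.104, Fernley 10.153, Millford 3.477, Stonebridge 12.133.
Rounding up: Oakdale 12, Ashgrove 2, Claybrook 4, Fernley 11, Millford 4, Stonebridge 13 (total 46).

Oakdale=12, Ashgrove=2, Claybrook=4, Fernley=11, Millford=4, Stonebridge=13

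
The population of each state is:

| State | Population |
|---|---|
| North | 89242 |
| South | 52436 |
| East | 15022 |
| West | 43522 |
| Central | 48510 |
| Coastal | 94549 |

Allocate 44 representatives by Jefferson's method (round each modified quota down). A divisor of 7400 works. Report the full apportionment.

With modified divisor 7400: modified quotas North 12.060, South 7.086, East 2.030, West 5.881, Central 6.555, Coastal 12.777.
Rounding down: North 12, South 7, East 2, West 5, Central 6, Coastal 12 (total 44).

North 12, South 7, East 2, West 5, Central 6, Coastal 12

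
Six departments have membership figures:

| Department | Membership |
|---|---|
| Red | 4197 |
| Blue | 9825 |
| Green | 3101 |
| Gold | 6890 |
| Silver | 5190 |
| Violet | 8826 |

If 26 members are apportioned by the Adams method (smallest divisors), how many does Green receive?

2

Standard divisor 38029/26 ≈ 1462.654; standard quotas: Red 2.869, Blue 6.717, Green 2.120, Gold 4.711, Silver 3.548, Violet 6.034.
Rounding up gives 3, 7, 3, 5, 4, 7 = 29 seats, so the divisor must be adjusted.
With modified divisor 1700: modified quotas Red 2.469, Blue 5.779, Green 1.824, Gold 4.053, Silver 3.053, Violet 5.192.
Rounding up: Red 3, Blue 6, Green 2, Gold 5, Silver 4, Violet 6 (total 26).
Green receives 2.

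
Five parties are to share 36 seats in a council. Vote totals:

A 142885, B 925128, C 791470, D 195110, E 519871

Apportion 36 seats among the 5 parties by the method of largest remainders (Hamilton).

Standard divisor: 2574464 ÷ 36 ≈ 71512.889.
Standard quotas: A 1.9980, B 12.9365, C 11.0675, D 2.7283, E 7.2696.
Lower quotas: A 1, B 12, C 11, D 2, E 7 (sum 33, leaving 3 seats).
Remainders in descending order: A 0.9980, B 0.9365, D 0.7283, E 0.2696, C 0.0675.
Largest remainders: A, B, D receive the extra seats.

A 2; B 13; C 11; D 3; E 7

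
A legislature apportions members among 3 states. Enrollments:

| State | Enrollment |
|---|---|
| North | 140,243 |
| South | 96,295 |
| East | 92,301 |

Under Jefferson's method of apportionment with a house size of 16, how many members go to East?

Standard divisor 328839/16 ≈ 20552.438; standard quotas: North 6.824, South 4.685, East 4.491.
Rounding down gives 6, 4, 4 = 14 seats, so the divisor must be adjusted.
With modified divisor 18900: modified quotas North 7.420, South 5.095, East 4.884.
Rounding down: North 7, South 5, East 4 (total 16).
East receives 4.

4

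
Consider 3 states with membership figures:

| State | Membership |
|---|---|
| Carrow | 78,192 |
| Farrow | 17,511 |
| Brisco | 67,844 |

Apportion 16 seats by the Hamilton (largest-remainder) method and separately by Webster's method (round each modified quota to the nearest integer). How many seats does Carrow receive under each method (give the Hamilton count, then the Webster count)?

Hamilton: Carrow 8, Farrow 2, Brisco 6.
Webster: Carrow 7, Farrow 2, Brisco 7.
Carrow gets 8 under Hamilton and 7 under Webster.

8 and 7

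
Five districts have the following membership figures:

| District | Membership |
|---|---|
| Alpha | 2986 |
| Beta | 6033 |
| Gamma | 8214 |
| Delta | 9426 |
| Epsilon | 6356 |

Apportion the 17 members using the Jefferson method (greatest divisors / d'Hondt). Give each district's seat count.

Standard divisor 33015/17 ≈ 1942.059; standard quotas: Alpha 1.538, Beta 3.106, Gamma 4.230, Delta 4.854, Epsilon 3.273.
Rounding down gives 1, 3, 4, 4, 3 = 15 seats, so the divisor must be adjusted.
With modified divisor 1600: modified quotas Alpha 1.866, Beta 3.771, Gamma 5.134, Delta 5.891, Epsilon 3.973.
Rounding down: Alpha 1, Beta 3, Gamma 5, Delta 5, Epsilon 3 (total 17).

Alpha 1; Beta 3; Gamma 5; Delta 5; Epsilon 3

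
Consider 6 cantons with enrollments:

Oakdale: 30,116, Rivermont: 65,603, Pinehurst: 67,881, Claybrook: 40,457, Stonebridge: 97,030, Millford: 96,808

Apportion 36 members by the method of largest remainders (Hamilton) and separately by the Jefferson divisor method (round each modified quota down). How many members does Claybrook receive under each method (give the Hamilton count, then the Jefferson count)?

Hamilton: Oakdale 3, Rivermont 6, Pinehurst 6, Claybrook 3, Stonebridge 9, Millford 9.
Jefferson: Oakdale 2, Rivermont 6, Pinehurst 6, Claybrook 4, Stonebridge 9, Millford 9.
Claybrook gets 3 under Hamilton and 4 under Jefferson.

3 and 4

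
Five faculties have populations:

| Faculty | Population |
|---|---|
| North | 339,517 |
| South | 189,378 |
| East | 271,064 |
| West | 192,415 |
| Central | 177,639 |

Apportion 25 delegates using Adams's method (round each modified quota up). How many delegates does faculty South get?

Standard divisor 1170013/25 ≈ 46800.52; standard quotas: North 7.255, South 4.046, East 5.792, West 4.111, Central 3.796.
Rounding up gives 8, 5, 6, 5, 4 = 28 seats, so the divisor must be adjusted.
With modified divisor 51400: modified quotas North 6.605, South 3.684, East 5.274, West 3.743, Central 3.456.
Rounding up: North 7, South 4, East 6, West 4, Central 4 (total 25).
South receives 4.

4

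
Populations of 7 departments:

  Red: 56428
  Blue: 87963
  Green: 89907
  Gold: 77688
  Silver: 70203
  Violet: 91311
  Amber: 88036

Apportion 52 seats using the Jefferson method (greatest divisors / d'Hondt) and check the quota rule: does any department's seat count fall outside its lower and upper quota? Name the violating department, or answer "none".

Standard quotas: Red 5.225, Blue 8.146, Green 8.326, Gold 7.194, Silver 6.501, Violet 8.456, Amber 8.152.
Jefferson allocation: Red 5, Blue 8, Green 8, Gold 7, Silver 7, Violet 9, Amber 8.
Every allocation lies between the lower and upper quota.

none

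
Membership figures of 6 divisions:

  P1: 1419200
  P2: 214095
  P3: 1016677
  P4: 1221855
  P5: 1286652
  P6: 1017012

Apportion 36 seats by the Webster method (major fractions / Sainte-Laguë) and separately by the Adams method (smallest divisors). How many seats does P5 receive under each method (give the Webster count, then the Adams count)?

Webster: P1 8, P2 1, P3 6, P4 7, P5 8, P6 6.
Adams: P1 8, P2 2, P3 6, P4 7, P5 7, P6 6.
P5 gets 8 under Webster and 7 under Adams.

8 and 7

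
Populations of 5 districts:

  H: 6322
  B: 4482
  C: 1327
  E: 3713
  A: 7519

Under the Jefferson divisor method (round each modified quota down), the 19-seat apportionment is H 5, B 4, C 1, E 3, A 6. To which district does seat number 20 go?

Priority for the next seat is population ÷ (current seats + 1).
Priorities: H 1053.667, B 896.400, C 663.500, E 928.250, A 1074.143.
Highest priority: A.

A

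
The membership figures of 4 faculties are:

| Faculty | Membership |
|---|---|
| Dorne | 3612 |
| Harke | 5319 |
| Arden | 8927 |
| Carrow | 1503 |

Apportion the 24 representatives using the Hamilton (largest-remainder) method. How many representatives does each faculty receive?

The standard divisor is 19361/24 ≈ 806.708.
Standard quotas: Dorne 4.4775, Harke 6.5935, Arden 11.0660, Carrow 1.8631.
Lower quotas: Dorne 4, Harke 6, Arden 11, Carrow 1 (sum 22, leaving 2 seats).
Remainders in descending order: Carrow 0.8631, Harke 0.5935, Dorne 0.4775, Arden 0.0660.
The surplus seats go to Carrow, Harke.

Dorne 4; Harke 7; Arden 11; Carrow 2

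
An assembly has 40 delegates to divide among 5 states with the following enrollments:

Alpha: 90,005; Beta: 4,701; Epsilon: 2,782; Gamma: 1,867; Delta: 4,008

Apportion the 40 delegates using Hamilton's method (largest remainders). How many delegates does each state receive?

Alpha 35, Beta 2, Epsilon 1, Gamma 1, Delta 1

Total 103363; standard divisor 103363/40 ≈ 2584.075.
Standard quotas: Alpha 34.8306, Beta 1.8192, Epsilon 1.0766, Gamma 0.7225, Delta 1.5510.
Lower quotas: Alpha 34, Beta 1, Epsilon 1, Gamma 0, Delta 1 (sum 37, leaving 3 seats).
Remainders in descending order: Alpha 0.8306, Beta 0.8192, Gamma 0.7225, Delta 0.5510, Epsilon 0.0766.
The surplus seats go to Alpha, Beta, Gamma.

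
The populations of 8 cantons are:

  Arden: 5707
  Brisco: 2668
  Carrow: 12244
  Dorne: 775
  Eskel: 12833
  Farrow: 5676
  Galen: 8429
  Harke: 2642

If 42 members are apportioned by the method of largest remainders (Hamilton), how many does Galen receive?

Standard divisor: 50974 ÷ 42 ≈ 1213.667.
Standard quotas: Arden 4.7023, Brisco 2.1983, Carrow 10.0884, Dorne 0.6386, Eskel 10.5737, Farrow 4.6767, Galen 6.9451, Harke 2.1769.
Lower quotas: Arden 4, Brisco 2, Carrow 10, Dorne 0, Eskel 10, Farrow 4, Galen 6, Harke 2 (sum 38, leaving 4 seats).
Remainders in descending order: Galen 0.9451, Arden 0.7023, Farrow 0.6767, Dorne 0.6386, Eskel 0.5737, Brisco 0.1983, Harke 0.1769, Carrow 0.0884.
Largest remainders: Galen, Arden, Farrow, Dorne receive the extra seats.
Galen receives 7.

7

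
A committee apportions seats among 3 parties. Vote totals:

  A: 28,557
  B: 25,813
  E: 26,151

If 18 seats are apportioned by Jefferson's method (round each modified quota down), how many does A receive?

Standard divisor 80521/18 ≈ 4473.389; standard quotas: A 6.384, B 5.770, E 5.846.
Rounding down gives 6, 5, 5 = 16 seats, so the divisor must be adjusted.
With modified divisor 4200: modified quotas A 6.799, B 6.146, E 6.226.
Rounding down: A 6, B 6, E 6 (total 18).
A receives 6.

6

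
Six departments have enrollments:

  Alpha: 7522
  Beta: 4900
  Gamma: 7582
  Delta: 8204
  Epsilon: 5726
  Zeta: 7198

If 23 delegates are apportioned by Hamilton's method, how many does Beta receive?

Standard divisor: 41132 ÷ 23 ≈ 1788.348.
Standard quotas: Alpha 4.2061, Beta 2.7400, Gamma 4.2397, Delta 4.5875, Epsilon 3.2018, Zeta 4.0249.
Lower quotas: Alpha 4, Beta 2, Gamma 4, Delta 4, Epsilon 3, Zeta 4 (sum 21, leaving 2 seats).
Remainders in descending order: Beta 0.7400, Delta 0.5875, Gamma 0.2397, Alpha 0.2061, Epsilon 0.2018, Zeta 0.0249.
The surplus seats go to Beta, Delta.
Beta receives 3.

3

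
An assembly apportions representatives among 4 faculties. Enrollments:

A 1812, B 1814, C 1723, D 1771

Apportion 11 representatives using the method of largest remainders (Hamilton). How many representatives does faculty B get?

3

Standard divisor: 7120 ÷ 11 ≈ 647.273.
Standard quotas: A 2.799, B 2.803, C 2.662, D 2.736.
Lower quotas: A 2, B 2, C 2, D 2 (sum 8, leaving 3 seats).
Remainders in descending order: B 0.803, A 0.799, D 0.736, C 0.662.
The surplus seats go to B, A, D.
B receives 3.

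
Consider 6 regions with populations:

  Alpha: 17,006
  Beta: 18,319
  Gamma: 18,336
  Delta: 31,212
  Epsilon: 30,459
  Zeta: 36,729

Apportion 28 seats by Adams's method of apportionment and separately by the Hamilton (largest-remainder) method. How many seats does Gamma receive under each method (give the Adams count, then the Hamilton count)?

4 and 3

Adams: Alpha 3, Beta 3, Gamma 4, Delta 6, Epsilon 5, Zeta 7.
Hamilton: Alpha 3, Beta 3, Gamma 3, Delta 6, Epsilon 6, Zeta 7.
Gamma gets 4 under Adams and 3 under Hamilton.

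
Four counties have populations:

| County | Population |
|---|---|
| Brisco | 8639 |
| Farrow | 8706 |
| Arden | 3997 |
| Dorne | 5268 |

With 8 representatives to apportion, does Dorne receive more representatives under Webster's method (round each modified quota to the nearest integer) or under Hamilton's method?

Webster: Brisco 2, Farrow 3, Arden 1, Dorne 2.
Hamilton: Brisco 3, Farrow 3, Arden 1, Dorne 1.
Dorne gets 2 under Webster and 1 under Hamilton.

Webster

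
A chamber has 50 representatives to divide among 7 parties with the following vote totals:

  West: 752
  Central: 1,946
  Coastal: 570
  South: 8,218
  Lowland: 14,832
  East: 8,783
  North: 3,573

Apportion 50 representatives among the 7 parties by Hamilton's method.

Total 38674; standard divisor 38674/50 ≈ 773.48.
Standard quotas: West 0.9722, Central 2.5159, Coastal 0.7369, South 10.6247, Lowland 19.1757, East 11.3552, North 4.6194.
Lower quotas: West 0, Central 2, Coastal 0, South 10, Lowland 19, East 11, North 4 (sum 46, leaving 4 seats).
Remainders in descending order: West 0.9722, Coastal 0.7369, South 0.6247, North 0.6194, Central 0.5159, East 0.3552, Lowland 0.1757.
The surplus seats go to West, Coastal, South, North.

West 1; Central 2; Coastal 1; South 11; Lowland 19; East 11; North 5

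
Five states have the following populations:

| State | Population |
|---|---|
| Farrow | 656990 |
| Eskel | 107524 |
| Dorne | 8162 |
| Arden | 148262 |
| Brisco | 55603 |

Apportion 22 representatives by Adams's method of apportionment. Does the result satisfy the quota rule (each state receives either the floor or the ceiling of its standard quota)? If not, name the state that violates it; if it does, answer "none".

Farrow

Standard quotas: Farrow 14.801, Eskel 2.422, Dorne 0.184, Arden 3.340, Brisco 1.253.
Adams allocation: Farrow 13, Eskel 3, Dorne 1, Arden 3, Brisco 2.
Farrow has quota 14.801 (lower 14, upper 15) but receives 13 — outside the quota interval.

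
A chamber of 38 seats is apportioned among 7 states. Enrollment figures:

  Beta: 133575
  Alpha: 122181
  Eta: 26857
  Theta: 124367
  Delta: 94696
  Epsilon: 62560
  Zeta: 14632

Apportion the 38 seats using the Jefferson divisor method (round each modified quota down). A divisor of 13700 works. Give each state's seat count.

Beta: 9; Alpha: 8; Eta: 1; Theta: 9; Delta: 6; Epsilon: 4; Zeta: 1

With modified divisor 13700: modified quotas Beta 9.750, Alpha 8.918, Eta 1.960, Theta 9.078, Delta 6.912, Epsilon 4.566, Zeta 1.068.
Rounding down: Beta 9, Alpha 8, Eta 1, Theta 9, Delta 6, Epsilon 4, Zeta 1 (total 38).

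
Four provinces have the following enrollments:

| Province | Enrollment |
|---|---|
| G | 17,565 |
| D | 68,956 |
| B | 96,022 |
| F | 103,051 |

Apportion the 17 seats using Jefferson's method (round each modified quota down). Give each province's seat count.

Standard divisor 285594/17 ≈ 16799.647; standard quotas: G 1.046, D 4.105, B 5.716, F 6.134.
Rounding down gives 1, 4, 5, 6 = 16 seats, so the divisor must be adjusted.
With modified divisor 15400: modified quotas G 1.141, D 4.478, B 6.235, F 6.692.
Rounding down: G 1, D 4, B 6, F 6 (total 17).

G: 1, D: 4, B: 6, F: 6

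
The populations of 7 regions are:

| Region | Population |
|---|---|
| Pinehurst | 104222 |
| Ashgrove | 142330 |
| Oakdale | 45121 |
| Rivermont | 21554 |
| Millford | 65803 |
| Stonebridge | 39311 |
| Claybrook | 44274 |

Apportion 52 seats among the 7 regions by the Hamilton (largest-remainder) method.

Pinehurst 12, Ashgrove 16, Oakdale 5, Rivermont 3, Millford 7, Stonebridge 4, Claybrook 5

Standard divisor: 462615 ÷ 52 ≈ 8896.442.
Standard quotas: Pinehurst 11.7150, Ashgrove 15.9985, Oakdale 5.0718, Rivermont 2.4228, Millford 7.3966, Stonebridge 4.4187, Claybrook 4.9766.
Lower quotas: Pinehurst 11, Ashgrove 15, Oakdale 5, Rivermont 2, Millford 7, Stonebridge 4, Claybrook 4 (sum 48, leaving 4 seats).
Remainders in descending order: Ashgrove 0.9985, Claybrook 0.9766, Pinehurst 0.7150, Rivermont 0.4228, Stonebridge 0.4187, Millford 0.3966, Oakdale 0.0718.
Largest remainders: Ashgrove, Claybrook, Pinehurst, Rivermont receive the extra seats.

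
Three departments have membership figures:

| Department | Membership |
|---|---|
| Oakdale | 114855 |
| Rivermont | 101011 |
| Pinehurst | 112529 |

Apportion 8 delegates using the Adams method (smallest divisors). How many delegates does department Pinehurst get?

Standard divisor 328395/8 ≈ 41049.375; standard quotas: Oakdale 2.798, Rivermont 2.461, Pinehurst 2.741.
Rounding up gives 3, 3, 3 = 9 seats, so the divisor must be adjusted.
With modified divisor 53400: modified quotas Oakdale 2.151, Rivermont 1.892, Pinehurst 2.107.
Rounding up: Oakdale 3, Rivermont 2, Pinehurst 3 (total 8).
Pinehurst receives 3.

3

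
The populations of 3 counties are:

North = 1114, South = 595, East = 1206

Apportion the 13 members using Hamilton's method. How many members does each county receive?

The standard divisor is 2915/13 ≈ 224.231.
Standard quotas: North 4.968, South 2.654, East 5.378.
Lower quotas: North 4, South 2, East 5 (sum 11, leaving 2 seats).
Remainders in descending order: North 0.968, South 0.654, East 0.378.
The surplus seats go to North, South.

North 5, South 3, East 5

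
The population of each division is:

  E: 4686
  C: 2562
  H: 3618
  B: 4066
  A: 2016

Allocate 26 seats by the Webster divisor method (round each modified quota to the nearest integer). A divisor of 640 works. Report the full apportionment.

E 7, C 4, H 6, B 6, A 3

With modified divisor 640: modified quotas E 7.322, C 4.003, H 5.653, B 6.353, A 3.150.
Rounding to the nearest integer: E 7, C 4, H 6, B 6, A 3 (total 26).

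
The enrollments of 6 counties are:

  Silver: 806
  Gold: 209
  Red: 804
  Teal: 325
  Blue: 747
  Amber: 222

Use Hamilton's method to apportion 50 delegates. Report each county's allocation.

Total 3113; standard divisor 3113/50 ≈ 62.26.
Standard quotas: Silver 12.946, Gold 3.357, Red 12.914, Teal 5.220, Blue 11.998, Amber 3.566.
Lower quotas: Silver 12, Gold 3, Red 12, Teal 5, Blue 11, Amber 3 (sum 46, leaving 4 seats).
Remainders in descending order: Blue 0.998, Silver 0.946, Red 0.914, Amber 0.566, Gold 0.357, Teal 0.220.
Largest remainders: Blue, Silver, Red, Amber receive the extra seats.

Silver: 13, Gold: 3, Red: 13, Teal: 5, Blue: 12, Amber: 4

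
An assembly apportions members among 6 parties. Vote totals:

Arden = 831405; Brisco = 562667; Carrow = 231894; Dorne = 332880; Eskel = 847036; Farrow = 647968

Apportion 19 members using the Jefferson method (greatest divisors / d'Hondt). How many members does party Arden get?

Standard divisor 3453850/19 ≈ 181781.579; standard quotas: Arden 4.574, Brisco 3.095, Carrow 1.276, Dorne 1.831, Eskel 4.660, Farrow 3.565.
Rounding down gives 4, 3, 1, 1, 4, 3 = 16 seats, so the divisor must be adjusted.
With modified divisor 164100: modified quotas Arden 5.066, Brisco 3.429, Carrow 1.413, Dorne 2.029, Eskel 5.162, Farrow 3.949.
Rounding down: Arden 5, Brisco 3, Carrow 1, Dorne 2, Eskel 5, Farrow 3 (total 19).
Arden receives 5.

5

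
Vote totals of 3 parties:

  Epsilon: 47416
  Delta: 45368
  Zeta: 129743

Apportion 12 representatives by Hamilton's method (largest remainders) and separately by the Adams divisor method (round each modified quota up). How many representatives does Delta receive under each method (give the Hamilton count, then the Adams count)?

Hamilton: Epsilon 3, Delta 2, Zeta 7.
Adams: Epsilon 3, Delta 3, Zeta 6.
Delta gets 2 under Hamilton and 3 under Adams.

2 and 3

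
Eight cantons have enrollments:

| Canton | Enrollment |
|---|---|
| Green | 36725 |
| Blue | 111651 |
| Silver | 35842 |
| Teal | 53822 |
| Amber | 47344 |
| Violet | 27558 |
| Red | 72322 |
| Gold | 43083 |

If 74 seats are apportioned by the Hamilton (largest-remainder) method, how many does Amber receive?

8

Total 428347; standard divisor 428347/74 ≈ 5788.473.
Standard quotas: Green 6.3445, Blue 19.2885, Silver 6.1920, Teal 9.2981, Amber 8.1790, Violet 4.7608, Red 12.4941, Gold 7.4429.
Lower quotas: Green 6, Blue 19, Silver 6, Teal 9, Amber 8, Violet 4, Red 12, Gold 7 (sum 71, leaving 3 seats).
Remainders in descending order: Violet 0.7608, Red 0.4941, Gold 0.4429, Green 0.3445, Teal 0.2981, Blue 0.2885, Silver 0.1920, Amber 0.1790.
Largest remainders: Violet, Red, Gold receive the extra seats.
Amber receives 8.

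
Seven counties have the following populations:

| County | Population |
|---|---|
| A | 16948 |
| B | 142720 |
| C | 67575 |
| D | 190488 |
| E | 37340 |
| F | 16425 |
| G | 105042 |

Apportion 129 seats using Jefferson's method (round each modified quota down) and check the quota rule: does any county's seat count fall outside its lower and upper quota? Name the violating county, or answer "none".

Standard quotas: A 3.792, B 31.934, C 15.120, D 42.622, E 8.355, F 3.675, G 23.503.
Jefferson allocation: A 3, B 32, C 15, D 44, E 8, F 3, G 24.
D has quota 42.622 (lower 42, upper 43) but receives 44 — outside the quota interval.

D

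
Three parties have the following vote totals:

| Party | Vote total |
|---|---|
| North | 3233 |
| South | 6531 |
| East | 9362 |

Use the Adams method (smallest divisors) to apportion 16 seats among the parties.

Standard divisor 19126/16 ≈ 1195.375; standard quotas: North 2.705, South 5.464, East 7.832.
Rounding up gives 3, 6, 8 = 17 seats, so the divisor must be adjusted.
With modified divisor 1320: modified quotas North 2.449, South 4.948, East 7.092.
Rounding up: North 3, South 5, East 8 (total 16).

North 3, South 5, East 8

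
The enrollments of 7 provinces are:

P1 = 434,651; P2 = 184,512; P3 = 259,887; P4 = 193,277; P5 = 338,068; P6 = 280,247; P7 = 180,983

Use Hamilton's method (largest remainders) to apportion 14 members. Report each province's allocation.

P1 3, P2 1, P3 2, P4 2, P5 3, P6 2, P7 1

Standard divisor: 1871625 ÷ 14 ≈ 133687.5.
Standard quotas: P1 3.2512, P2 1.3802, P3 1.9440, P4 1.4457, P5 2.5288, P6 2.0963, P7 1.3538.
Lower quotas: P1 3, P2 1, P3 1, P4 1, P5 2, P6 2, P7 1 (sum 11, leaving 3 seats).
Remainders in descending order: P3 0.9440, P5 0.5288, P4 0.4457, P2 0.3802, P7 0.3538, P1 0.2512, P6 0.0963.
Largest remainders: P3, P5, P4 receive the extra seats.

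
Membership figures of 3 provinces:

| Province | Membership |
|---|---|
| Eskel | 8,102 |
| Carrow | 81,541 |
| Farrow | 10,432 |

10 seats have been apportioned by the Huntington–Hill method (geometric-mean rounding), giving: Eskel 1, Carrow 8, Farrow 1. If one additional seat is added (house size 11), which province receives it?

Carrow

Priority for the next seat is population ÷ (√(s·(s+1))).
Priorities: Eskel 5728.979, Carrow 9609.699, Farrow 7376.538.
Highest priority: Carrow.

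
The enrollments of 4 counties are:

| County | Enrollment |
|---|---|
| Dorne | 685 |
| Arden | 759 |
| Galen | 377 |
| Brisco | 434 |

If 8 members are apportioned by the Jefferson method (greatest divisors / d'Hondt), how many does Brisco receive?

1

Standard divisor 2255/8 ≈ 281.875; standard quotas: Dorne 2.430, Arden 2.693, Galen 1.337, Brisco 1.540.
Rounding down gives 2, 2, 1, 1 = 6 seats, so the divisor must be adjusted.
With modified divisor 220: modified quotas Dorne 3.114, Arden 3.450, Galen 1.714, Brisco 1.973.
Rounding down: Dorne 3, Arden 3, Galen 1, Brisco 1 (total 8).
Brisco receives 1.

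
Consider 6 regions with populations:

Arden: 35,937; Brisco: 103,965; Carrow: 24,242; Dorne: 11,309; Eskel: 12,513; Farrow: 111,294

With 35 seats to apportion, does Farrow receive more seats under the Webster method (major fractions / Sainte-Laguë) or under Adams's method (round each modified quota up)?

Webster

Webster: Arden 4, Brisco 12, Carrow 3, Dorne 1, Eskel 2, Farrow 13.
Adams: Arden 4, Brisco 12, Carrow 3, Dorne 2, Eskel 2, Farrow 12.
Farrow gets 13 under Webster and 12 under Adams.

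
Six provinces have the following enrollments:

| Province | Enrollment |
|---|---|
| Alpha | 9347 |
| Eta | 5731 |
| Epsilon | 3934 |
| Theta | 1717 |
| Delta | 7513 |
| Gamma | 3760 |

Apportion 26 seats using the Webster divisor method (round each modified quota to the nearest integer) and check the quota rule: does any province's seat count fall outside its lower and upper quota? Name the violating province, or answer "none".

Standard quotas: Alpha 7.594, Eta 4.656, Epsilon 3.196, Theta 1.395, Delta 6.104, Gamma 3.055.
Webster allocation: Alpha 8, Eta 5, Epsilon 3, Theta 1, Delta 6, Gamma 3.
Every allocation lies between the lower and upper quota.

none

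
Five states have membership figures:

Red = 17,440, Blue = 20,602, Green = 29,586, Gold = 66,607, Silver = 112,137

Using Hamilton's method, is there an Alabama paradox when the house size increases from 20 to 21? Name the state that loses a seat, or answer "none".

At 20 seats: Red 2, Blue 2, Green 2, Gold 5, Silver 9.
At 21 seats: Red 1, Blue 2, Green 2, Gold 6, Silver 10.
Red drops from 2 to 1.

Red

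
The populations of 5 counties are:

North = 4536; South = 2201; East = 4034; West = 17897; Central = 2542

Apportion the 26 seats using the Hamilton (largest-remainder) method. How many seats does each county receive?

North: 4, South: 2, East: 3, West: 15, Central: 2

Total 31210; standard divisor 31210/26 ≈ 1200.385.
Standard quotas: North 3.7788, South 1.8336, East 3.3606, West 14.9094, Central 2.1177.
Lower quotas: North 3, South 1, East 3, West 14, Central 2 (sum 23, leaving 3 seats).
Remainders in descending order: West 0.9094, South 0.8336, North 0.7788, East 0.3606, Central 0.1177.
Largest remainders: West, South, North receive the extra seats.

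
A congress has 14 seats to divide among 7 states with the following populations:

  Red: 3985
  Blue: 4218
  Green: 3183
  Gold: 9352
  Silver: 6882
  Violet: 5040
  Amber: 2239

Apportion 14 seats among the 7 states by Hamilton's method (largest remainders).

Red: 1, Blue: 2, Green: 1, Gold: 4, Silver: 3, Violet: 2, Amber: 1

Standard divisor: 34899 ÷ 14 ≈ 2492.786.
Standard quotas: Red 1.5986, Blue 1.6921, Green 1.2769, Gold 3.7516, Silver 2.7608, Violet 2.0218, Amber 0.8982.
Lower quotas: Red 1, Blue 1, Green 1, Gold 3, Silver 2, Violet 2, Amber 0 (sum 10, leaving 4 seats).
Remainders in descending order: Amber 0.8982, Silver 0.7608, Gold 0.7516, Blue 0.6921, Red 0.5986, Green 0.2769, Violet 0.0218.
The surplus seats go to Amber, Silver, Gold, Blue.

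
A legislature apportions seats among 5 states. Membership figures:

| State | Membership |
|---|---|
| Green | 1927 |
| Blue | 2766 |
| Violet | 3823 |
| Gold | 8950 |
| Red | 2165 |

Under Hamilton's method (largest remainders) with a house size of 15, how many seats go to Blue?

2

Total 19631; standard divisor 19631/15 ≈ 1308.733.
Standard quotas: Green 1.4724, Blue 2.1135, Violet 2.9211, Gold 6.8387, Red 1.6543.
Lower quotas: Green 1, Blue 2, Violet 2, Gold 6, Red 1 (sum 12, leaving 3 seats).
Remainders in descending order: Violet 0.9211, Gold 0.8387, Red 0.6543, Green 0.4724, Blue 0.1135.
The surplus seats go to Violet, Gold, Red.
Blue receives 2.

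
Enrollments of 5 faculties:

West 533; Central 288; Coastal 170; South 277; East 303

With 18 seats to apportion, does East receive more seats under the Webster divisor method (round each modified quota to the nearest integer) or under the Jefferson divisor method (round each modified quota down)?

Webster: West 6, Central 3, Coastal 2, South 3, East 4.
Jefferson: West 7, Central 3, Coastal 2, South 3, East 3.
East gets 4 under Webster and 3 under Jefferson.

Webster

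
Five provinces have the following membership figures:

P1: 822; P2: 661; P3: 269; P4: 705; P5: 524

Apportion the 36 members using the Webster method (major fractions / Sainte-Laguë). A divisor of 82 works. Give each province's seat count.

P1 10; P2 8; P3 3; P4 9; P5 6

With modified divisor 82: modified quotas P1 10.024, P2 8.061, P3 3.280, P4 8.598, P5 6.390.
Rounding to the nearest integer: P1 10, P2 8, P3 3, P4 9, P5 6 (total 36).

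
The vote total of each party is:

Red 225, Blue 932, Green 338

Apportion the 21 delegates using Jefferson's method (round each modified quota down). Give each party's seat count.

Standard divisor 1495/21 ≈ 71.19; standard quotas: Red 3.161, Blue 13.092, Green 4.748.
Rounding down gives 3, 13, 4 = 20 seats, so the divisor must be adjusted.
With modified divisor 67: modified quotas Red 3.358, Blue 13.910, Green 5.045.
Rounding down: Red 3, Blue 13, Green 5 (total 21).

Red=3; Blue=13; Green=5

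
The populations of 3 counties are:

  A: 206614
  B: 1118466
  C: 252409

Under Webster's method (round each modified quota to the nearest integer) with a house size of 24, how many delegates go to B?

17

Standard divisor 1577489/24 ≈ 65728.708; standard quotas: A 3.143, B 17.016, C 3.840.
Rounding to the nearest integer gives A 3, B 17, C 4 — total 24, matching the house size, so no adjustment is needed.
B receives 17.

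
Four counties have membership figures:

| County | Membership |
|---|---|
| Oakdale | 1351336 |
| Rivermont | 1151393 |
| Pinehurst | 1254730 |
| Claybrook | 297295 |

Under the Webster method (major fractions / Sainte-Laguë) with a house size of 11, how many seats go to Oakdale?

4

Standard divisor 4054754/11 ≈ 368614; standard quotas: Oakdale 3.666, Rivermont 3.124, Pinehurst 3.404, Claybrook 0.807.
Rounding to the nearest integer gives Oakdale 4, Rivermont 3, Pinehurst 3, Claybrook 1 — total 11, matching the house size, so no adjustment is needed.
Oakdale receives 4.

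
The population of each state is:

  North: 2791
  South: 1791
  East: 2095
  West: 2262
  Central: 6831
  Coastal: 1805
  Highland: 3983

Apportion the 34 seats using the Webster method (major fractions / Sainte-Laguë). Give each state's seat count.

Standard divisor 21558/34 ≈ 634.059; standard quotas: North 4.402, South 2.825, East 3.304, West 3.567, Central 10.773, Coastal 2.847, Highland 6.282.
Rounding to the nearest integer gives North 4, South 3, East 3, West 4, Central 11, Coastal 3, Highland 6 — total 34, matching the house size, so no adjustment is needed.

North 4, South 3, East 3, West 4, Central 11, Coastal 3, Highland 6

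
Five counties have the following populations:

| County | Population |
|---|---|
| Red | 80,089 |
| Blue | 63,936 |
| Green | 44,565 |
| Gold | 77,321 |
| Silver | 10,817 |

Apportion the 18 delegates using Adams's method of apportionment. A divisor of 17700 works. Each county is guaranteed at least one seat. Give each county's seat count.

With modified divisor 17700: modified quotas Red 4.525, Blue 3.612, Green 2.518, Gold 4.368, Silver 0.611.
Rounding up: Red 5, Blue 4, Green 3, Gold 5, Silver 1 (total 18).

Red 5, Blue 4, Green 3, Gold 5, Silver 1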